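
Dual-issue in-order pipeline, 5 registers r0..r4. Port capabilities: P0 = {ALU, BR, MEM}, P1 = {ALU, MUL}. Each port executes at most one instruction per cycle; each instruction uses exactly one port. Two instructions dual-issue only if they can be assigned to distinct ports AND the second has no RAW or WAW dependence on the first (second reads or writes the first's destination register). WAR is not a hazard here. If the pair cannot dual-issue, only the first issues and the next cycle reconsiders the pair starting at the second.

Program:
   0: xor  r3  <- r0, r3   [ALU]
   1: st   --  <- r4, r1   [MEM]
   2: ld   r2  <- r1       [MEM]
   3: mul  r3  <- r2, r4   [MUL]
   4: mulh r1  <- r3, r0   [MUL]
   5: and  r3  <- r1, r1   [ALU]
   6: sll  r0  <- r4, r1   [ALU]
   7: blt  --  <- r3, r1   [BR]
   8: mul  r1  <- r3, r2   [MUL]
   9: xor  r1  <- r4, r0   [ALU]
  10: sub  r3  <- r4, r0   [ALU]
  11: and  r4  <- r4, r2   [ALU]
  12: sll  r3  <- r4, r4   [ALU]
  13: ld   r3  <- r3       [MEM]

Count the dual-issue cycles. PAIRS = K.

PAIRS = 4

#0 head=0: xor st i0+i1 dual
#1 head=2: ld i2 RAW r2
#2 head=3: mul i3 no-port MUL/MUL
#3 head=4: mulh i4 RAW r1
#4 head=5: and sll i5+i6 dual
#5 head=7: blt mul i7+i8 dual
#6 head=9: xor sub i9+i10 dual
#7 head=11: and i11 RAW r4
#8 head=12: sll i12 RAW+WAW r3
#9 head=13: ld i13 tail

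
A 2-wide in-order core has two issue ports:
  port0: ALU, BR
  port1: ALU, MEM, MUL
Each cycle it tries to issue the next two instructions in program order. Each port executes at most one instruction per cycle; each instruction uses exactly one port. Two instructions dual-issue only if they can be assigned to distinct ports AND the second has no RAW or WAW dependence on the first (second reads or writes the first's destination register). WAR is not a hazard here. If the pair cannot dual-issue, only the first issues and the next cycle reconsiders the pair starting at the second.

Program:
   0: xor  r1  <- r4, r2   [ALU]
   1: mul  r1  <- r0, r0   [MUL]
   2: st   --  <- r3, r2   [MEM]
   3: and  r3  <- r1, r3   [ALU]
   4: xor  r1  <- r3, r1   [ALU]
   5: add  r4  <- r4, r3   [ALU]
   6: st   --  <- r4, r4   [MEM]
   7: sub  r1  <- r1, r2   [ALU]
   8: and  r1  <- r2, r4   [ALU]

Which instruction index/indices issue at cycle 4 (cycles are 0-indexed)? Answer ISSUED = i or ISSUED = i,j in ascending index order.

ISSUED = 6,7

#0 head=0: xor.ALU i0 WAW r1
#1 head=1: mul.MUL i1 no-port MUL/MEM
#2 head=2: st.MEM and.ALU i2&i3 pair
#3 head=4: xor.ALU add.ALU i4&i5 pair
#4 head=6: st.MEM sub.ALU i6&i7 pair
#5 head=8: and.ALU i8 tail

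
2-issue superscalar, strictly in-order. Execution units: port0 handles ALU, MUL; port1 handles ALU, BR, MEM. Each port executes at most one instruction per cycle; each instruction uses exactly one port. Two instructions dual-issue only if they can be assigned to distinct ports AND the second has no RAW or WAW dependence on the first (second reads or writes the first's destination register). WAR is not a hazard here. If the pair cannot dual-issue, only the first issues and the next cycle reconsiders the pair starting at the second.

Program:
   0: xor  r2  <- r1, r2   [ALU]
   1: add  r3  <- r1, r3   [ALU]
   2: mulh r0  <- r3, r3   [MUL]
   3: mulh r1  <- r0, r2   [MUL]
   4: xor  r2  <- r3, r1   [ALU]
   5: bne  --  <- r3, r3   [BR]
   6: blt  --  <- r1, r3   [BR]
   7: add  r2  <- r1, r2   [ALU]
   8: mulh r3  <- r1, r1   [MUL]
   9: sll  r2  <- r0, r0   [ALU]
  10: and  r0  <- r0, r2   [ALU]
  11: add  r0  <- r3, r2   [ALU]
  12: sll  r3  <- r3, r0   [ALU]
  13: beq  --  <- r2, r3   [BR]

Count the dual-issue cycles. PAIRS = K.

PAIRS = 4

#0 head=0: xor.ALU/add.ALU i0+i1 2-wide
#1 head=2: mulh.MUL i2 no-port MUL/MUL
#2 head=3: mulh.MUL i3 RAW r1
#3 head=4: xor.ALU/bne.BR i4+i5 2-wide
#4 head=6: blt.BR/add.ALU i6+i7 2-wide
#5 head=8: mulh.MUL/sll.ALU i8+i9 2-wide
#6 head=10: and.ALU i10 WAW r0
#7 head=11: add.ALU i11 RAW r0
#8 head=12: sll.ALU i12 RAW r3
#9 head=13: beq.BR i13 tail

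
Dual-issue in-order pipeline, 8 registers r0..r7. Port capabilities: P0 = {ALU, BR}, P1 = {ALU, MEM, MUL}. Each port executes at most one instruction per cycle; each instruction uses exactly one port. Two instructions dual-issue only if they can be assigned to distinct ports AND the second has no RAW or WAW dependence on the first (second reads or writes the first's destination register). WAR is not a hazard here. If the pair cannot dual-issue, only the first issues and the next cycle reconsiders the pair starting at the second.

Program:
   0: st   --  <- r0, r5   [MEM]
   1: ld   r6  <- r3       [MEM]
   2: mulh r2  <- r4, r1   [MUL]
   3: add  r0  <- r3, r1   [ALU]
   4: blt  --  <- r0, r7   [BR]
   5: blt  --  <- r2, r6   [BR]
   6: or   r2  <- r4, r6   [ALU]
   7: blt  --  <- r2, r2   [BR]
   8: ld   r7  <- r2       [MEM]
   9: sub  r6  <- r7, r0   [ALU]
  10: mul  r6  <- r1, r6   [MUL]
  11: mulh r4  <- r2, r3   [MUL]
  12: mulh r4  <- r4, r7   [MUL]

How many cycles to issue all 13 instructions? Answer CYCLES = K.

CYCLES = 10

  cy0 -> i0 (st.MEM) no-port MEM/MEM
  cy1 -> i1 (ld.MEM) no-port MEM/MUL
  cy2 -> i2&i3 (mulh.MUL;add.ALU) 2-wide
  cy3 -> i4 (blt.BR) no-port BR/BR
  cy4 -> i5&i6 (blt.BR;or.ALU) 2-wide
  cy5 -> i7&i8 (blt.BR;ld.MEM) 2-wide
  cy6 -> i9 (sub.ALU) RAW+WAW r6
  cy7 -> i10 (mul.MUL) no-port MUL/MUL
  cy8 -> i11 (mulh.MUL) no-port MUL/MUL
  cy9 -> i12 (mulh.MUL) tail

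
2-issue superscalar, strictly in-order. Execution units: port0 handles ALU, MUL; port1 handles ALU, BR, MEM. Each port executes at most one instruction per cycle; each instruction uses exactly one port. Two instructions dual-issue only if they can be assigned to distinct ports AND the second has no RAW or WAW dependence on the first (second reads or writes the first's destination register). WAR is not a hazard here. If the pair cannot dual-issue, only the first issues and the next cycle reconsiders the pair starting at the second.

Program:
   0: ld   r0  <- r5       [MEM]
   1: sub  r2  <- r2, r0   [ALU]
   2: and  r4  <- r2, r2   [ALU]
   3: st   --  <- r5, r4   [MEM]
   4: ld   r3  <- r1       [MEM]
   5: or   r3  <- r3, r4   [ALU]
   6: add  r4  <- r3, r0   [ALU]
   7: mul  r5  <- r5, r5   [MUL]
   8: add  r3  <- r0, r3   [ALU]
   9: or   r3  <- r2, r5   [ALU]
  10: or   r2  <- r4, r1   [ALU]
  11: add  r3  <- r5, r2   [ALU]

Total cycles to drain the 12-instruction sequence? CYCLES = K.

0. ld.MEM @i0  | RAW r0
1. sub.ALU @i1  | RAW r2
2. and.ALU @i2  | RAW r4
3. st.MEM @i3  | no-port MEM/MEM
4. ld.MEM @i4  | RAW+WAW r3
5. or.ALU @i5  | RAW r3
6. add.ALU;mul.MUL @i6&i7  | pair
7. add.ALU @i8  | WAW r3
8. or.ALU;or.ALU @i9&i10  | pair
9. add.ALU @i11  | tail

CYCLES = 10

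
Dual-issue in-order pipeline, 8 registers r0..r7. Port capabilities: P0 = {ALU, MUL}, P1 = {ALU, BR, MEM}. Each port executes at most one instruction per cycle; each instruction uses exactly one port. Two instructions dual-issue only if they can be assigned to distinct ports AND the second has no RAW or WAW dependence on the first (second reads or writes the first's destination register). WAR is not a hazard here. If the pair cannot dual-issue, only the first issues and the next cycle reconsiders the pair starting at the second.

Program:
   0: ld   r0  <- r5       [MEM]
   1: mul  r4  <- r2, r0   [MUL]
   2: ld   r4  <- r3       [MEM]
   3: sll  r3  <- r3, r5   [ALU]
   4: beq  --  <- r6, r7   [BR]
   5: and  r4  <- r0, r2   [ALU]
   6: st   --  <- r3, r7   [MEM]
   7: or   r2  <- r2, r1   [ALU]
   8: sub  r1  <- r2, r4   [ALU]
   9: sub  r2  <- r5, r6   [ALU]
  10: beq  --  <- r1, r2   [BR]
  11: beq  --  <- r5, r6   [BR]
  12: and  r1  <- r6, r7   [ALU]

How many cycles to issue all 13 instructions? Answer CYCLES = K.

[0] i0  ld.MEM  -- RAW r0
[1] i1  mul.MUL  -- WAW r4
[2] i2/i3  ld.MEM;sll.ALU  -- pair
[3] i4/i5  beq.BR;and.ALU  -- pair
[4] i6/i7  st.MEM;or.ALU  -- pair
[5] i8/i9  sub.ALU;sub.ALU  -- pair
[6] i10  beq.BR  -- no-port BR/BR
[7] i11/i12  beq.BR;and.ALU  -- pair

CYCLES = 8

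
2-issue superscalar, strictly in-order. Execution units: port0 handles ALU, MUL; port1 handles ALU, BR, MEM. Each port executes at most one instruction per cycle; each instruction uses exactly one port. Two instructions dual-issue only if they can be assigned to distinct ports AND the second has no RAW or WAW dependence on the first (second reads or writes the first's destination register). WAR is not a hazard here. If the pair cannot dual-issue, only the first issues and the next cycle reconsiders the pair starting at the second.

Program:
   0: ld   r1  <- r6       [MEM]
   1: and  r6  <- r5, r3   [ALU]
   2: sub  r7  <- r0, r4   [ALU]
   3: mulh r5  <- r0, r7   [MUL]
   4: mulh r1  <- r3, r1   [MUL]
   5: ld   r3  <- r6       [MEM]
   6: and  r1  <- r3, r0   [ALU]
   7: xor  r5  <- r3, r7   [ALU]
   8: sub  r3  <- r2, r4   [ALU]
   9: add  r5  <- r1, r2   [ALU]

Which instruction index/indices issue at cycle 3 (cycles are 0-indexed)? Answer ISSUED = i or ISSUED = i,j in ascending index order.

ISSUED = 4,5

[0] i0&i1  ld and  -- pair
[1] i2  sub  -- RAW r7
[2] i3  mulh  -- no-port MUL/MUL
[3] i4&i5  mulh ld  -- pair
[4] i6&i7  and xor  -- pair
[5] i8&i9  sub add  -- pair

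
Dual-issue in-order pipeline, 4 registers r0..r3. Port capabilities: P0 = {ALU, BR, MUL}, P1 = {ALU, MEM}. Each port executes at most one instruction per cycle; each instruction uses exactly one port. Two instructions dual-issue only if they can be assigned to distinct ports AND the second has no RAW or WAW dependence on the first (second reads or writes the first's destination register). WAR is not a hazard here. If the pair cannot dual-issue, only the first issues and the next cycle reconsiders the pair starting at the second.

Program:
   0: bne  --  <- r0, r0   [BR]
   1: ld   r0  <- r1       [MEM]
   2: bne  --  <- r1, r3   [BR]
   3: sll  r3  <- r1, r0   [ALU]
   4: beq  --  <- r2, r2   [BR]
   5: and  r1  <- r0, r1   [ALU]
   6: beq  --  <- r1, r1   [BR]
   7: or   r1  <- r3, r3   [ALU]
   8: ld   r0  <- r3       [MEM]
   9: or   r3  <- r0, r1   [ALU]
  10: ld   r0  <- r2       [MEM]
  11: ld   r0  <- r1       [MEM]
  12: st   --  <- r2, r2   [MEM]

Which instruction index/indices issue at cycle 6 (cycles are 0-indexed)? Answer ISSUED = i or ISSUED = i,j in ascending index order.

#0 head=0: bne/ld i0+i1 pair
#1 head=2: bne/sll i2+i3 pair
#2 head=4: beq/and i4+i5 pair
#3 head=6: beq/or i6+i7 pair
#4 head=8: ld i8 RAW r0
#5 head=9: or/ld i9+i10 pair
#6 head=11: ld i11 no-port MEM/MEM
#7 head=12: st i12 tail

ISSUED = 11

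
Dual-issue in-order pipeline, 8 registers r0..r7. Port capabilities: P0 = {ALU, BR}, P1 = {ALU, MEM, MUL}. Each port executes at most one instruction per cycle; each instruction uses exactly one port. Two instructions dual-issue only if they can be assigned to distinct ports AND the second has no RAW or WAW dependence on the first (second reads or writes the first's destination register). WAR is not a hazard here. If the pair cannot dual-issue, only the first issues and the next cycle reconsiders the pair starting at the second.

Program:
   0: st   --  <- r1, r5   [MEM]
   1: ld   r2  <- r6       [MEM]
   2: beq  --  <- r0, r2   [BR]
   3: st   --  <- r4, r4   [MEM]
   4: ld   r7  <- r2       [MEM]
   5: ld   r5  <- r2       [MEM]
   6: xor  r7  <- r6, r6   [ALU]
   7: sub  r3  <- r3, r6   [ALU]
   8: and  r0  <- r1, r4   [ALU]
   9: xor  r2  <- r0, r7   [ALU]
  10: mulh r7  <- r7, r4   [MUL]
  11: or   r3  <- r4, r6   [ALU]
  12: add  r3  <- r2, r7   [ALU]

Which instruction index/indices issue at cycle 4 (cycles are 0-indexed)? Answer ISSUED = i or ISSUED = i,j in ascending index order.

ISSUED = 5,6

t=0 i0:st ; no-port MEM/MEM
t=1 i1:ld ; RAW r2
t=2 i2/i3:beq/st ; 2-wide
t=3 i4:ld ; no-port MEM/MEM
t=4 i5/i6:ld/xor ; 2-wide
t=5 i7/i8:sub/and ; 2-wide
t=6 i9/i10:xor/mulh ; 2-wide
t=7 i11:or ; WAW r3
t=8 i12:add ; tail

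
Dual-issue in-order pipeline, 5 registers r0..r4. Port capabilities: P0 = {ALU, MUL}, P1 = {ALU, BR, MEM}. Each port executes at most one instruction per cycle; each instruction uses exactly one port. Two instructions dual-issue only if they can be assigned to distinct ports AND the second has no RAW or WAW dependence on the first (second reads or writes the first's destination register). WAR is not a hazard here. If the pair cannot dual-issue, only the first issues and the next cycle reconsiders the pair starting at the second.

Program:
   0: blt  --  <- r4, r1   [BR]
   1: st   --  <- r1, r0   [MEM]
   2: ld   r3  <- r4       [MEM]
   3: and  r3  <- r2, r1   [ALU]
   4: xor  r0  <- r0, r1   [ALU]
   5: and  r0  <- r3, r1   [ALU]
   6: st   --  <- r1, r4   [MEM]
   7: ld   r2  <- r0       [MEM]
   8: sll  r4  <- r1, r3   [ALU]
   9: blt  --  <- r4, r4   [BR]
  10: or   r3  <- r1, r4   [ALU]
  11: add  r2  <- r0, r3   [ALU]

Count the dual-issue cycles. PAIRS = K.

PAIRS = 4

  cy0 -> i0 (blt.BR) no-port BR/MEM
  cy1 -> i1 (st.MEM) no-port MEM/MEM
  cy2 -> i2 (ld.MEM) WAW r3
  cy3 -> i3/i4 (and.ALU xor.ALU) dual
  cy4 -> i5/i6 (and.ALU st.MEM) dual
  cy5 -> i7/i8 (ld.MEM sll.ALU) dual
  cy6 -> i9/i10 (blt.BR or.ALU) dual
  cy7 -> i11 (add.ALU) tail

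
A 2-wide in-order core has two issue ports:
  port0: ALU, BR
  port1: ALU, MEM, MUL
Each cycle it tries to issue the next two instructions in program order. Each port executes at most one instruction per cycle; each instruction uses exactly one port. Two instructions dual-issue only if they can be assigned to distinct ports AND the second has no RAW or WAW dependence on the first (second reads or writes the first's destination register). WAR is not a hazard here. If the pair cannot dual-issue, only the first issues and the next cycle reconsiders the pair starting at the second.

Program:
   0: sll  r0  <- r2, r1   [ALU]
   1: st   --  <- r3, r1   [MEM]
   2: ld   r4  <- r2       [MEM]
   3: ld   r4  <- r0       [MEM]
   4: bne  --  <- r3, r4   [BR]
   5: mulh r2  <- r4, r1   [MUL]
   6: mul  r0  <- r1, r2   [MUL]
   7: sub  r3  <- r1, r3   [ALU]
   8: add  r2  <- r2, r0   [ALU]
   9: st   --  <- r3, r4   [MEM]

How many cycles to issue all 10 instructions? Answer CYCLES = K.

CYCLES = 6

  cy0 -> i0+i1 (sll.ALU;st.MEM) 2-wide
  cy1 -> i2 (ld.MEM) no-port MEM/MEM
  cy2 -> i3 (ld.MEM) RAW r4
  cy3 -> i4+i5 (bne.BR;mulh.MUL) 2-wide
  cy4 -> i6+i7 (mul.MUL;sub.ALU) 2-wide
  cy5 -> i8+i9 (add.ALU;st.MEM) 2-wide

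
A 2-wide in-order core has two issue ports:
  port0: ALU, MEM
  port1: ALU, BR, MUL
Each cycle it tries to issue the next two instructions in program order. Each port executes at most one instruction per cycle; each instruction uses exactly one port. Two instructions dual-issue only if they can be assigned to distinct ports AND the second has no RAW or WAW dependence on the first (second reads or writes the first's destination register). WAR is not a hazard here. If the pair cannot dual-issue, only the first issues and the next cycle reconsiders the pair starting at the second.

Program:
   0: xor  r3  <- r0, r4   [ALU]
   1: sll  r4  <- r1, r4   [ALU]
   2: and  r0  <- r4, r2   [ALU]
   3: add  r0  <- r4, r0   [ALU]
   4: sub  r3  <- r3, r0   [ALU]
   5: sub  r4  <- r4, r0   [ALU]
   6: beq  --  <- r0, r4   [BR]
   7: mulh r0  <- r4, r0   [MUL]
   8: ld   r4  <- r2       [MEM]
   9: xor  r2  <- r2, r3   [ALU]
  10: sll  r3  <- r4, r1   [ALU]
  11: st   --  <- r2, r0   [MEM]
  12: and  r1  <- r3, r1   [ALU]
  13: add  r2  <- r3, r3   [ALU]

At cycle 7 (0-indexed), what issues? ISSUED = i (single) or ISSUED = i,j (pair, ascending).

#0 head=0: xor sll i0,i1 2-wide
#1 head=2: and i2 RAW+WAW r0
#2 head=3: add i3 RAW r0
#3 head=4: sub sub i4,i5 2-wide
#4 head=6: beq i6 no-port BR/MUL
#5 head=7: mulh ld i7,i8 2-wide
#6 head=9: xor sll i9,i10 2-wide
#7 head=11: st and i11,i12 2-wide
#8 head=13: add i13 tail

ISSUED = 11,12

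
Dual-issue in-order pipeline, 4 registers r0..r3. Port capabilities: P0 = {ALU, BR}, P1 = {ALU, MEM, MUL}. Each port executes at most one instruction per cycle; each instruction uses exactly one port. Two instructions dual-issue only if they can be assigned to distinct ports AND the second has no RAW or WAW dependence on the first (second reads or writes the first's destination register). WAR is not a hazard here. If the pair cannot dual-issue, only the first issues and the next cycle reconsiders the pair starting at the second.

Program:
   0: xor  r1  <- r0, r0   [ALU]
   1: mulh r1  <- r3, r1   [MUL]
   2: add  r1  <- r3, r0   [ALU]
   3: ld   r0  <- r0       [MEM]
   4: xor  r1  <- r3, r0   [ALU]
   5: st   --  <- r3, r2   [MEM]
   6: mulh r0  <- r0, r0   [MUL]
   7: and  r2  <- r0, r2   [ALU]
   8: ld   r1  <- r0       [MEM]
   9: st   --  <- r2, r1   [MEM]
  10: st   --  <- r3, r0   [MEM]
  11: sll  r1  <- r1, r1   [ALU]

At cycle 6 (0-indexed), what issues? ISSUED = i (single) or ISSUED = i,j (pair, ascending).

ISSUED = 9

0. xor.ALU @i0  | RAW+WAW r1
1. mulh.MUL @i1  | WAW r1
2. add.ALU/ld.MEM @i2,i3  | dual
3. xor.ALU/st.MEM @i4,i5  | dual
4. mulh.MUL @i6  | RAW r0
5. and.ALU/ld.MEM @i7,i8  | dual
6. st.MEM @i9  | no-port MEM/MEM
7. st.MEM/sll.ALU @i10,i11  | dual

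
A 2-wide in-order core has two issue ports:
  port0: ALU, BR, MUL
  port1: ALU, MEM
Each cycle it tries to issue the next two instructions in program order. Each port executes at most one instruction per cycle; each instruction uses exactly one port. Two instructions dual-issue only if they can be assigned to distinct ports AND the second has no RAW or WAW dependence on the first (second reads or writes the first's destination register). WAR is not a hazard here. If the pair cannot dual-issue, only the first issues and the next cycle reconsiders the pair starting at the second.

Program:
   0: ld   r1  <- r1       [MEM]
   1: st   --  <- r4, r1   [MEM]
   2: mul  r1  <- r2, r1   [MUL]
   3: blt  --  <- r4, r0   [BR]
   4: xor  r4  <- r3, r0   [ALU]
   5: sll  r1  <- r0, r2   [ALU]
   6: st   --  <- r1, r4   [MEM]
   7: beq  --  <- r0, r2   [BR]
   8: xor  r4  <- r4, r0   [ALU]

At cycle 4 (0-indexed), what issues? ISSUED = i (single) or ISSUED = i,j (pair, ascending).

[0] i0  ld.MEM  -- no-port MEM/MEM
[1] i1+i2  st.MEM;mul.MUL  -- dual
[2] i3+i4  blt.BR;xor.ALU  -- dual
[3] i5  sll.ALU  -- RAW r1
[4] i6+i7  st.MEM;beq.BR  -- dual
[5] i8  xor.ALU  -- tail

ISSUED = 6,7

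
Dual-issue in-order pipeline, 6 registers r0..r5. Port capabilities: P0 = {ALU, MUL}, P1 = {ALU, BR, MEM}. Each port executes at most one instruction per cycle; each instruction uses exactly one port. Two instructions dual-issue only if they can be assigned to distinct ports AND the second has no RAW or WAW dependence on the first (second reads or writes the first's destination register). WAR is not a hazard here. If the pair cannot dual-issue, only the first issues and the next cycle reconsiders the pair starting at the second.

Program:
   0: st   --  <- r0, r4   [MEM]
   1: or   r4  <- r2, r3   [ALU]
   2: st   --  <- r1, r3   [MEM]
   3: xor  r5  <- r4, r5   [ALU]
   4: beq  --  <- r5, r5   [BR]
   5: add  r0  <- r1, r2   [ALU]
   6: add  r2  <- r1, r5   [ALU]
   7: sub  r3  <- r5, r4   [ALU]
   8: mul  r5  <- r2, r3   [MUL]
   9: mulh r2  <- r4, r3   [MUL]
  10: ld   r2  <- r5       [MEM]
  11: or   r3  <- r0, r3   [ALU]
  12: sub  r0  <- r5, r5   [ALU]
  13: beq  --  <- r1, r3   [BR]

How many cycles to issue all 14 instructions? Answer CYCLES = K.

0. st or @i0+i1  | pair
1. st xor @i2+i3  | pair
2. beq add @i4+i5  | pair
3. add sub @i6+i7  | pair
4. mul @i8  | no-port MUL/MUL
5. mulh @i9  | WAW r2
6. ld or @i10+i11  | pair
7. sub beq @i12+i13  | pair

CYCLES = 8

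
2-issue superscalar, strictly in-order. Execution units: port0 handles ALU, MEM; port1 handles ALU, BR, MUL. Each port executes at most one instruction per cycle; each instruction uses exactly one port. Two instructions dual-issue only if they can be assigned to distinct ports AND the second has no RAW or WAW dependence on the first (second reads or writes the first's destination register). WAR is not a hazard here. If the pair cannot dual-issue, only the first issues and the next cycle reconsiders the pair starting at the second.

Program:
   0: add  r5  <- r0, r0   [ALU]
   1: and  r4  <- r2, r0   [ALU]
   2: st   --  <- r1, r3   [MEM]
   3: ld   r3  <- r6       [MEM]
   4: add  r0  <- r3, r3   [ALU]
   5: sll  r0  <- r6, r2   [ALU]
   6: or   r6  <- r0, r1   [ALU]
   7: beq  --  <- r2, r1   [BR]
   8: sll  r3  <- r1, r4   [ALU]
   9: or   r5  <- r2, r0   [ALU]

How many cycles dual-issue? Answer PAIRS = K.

  cy0 -> i0+i1 (add.ALU;and.ALU) 2-wide
  cy1 -> i2 (st.MEM) no-port MEM/MEM
  cy2 -> i3 (ld.MEM) RAW r3
  cy3 -> i4 (add.ALU) WAW r0
  cy4 -> i5 (sll.ALU) RAW r0
  cy5 -> i6+i7 (or.ALU;beq.BR) 2-wide
  cy6 -> i8+i9 (sll.ALU;or.ALU) 2-wide

PAIRS = 3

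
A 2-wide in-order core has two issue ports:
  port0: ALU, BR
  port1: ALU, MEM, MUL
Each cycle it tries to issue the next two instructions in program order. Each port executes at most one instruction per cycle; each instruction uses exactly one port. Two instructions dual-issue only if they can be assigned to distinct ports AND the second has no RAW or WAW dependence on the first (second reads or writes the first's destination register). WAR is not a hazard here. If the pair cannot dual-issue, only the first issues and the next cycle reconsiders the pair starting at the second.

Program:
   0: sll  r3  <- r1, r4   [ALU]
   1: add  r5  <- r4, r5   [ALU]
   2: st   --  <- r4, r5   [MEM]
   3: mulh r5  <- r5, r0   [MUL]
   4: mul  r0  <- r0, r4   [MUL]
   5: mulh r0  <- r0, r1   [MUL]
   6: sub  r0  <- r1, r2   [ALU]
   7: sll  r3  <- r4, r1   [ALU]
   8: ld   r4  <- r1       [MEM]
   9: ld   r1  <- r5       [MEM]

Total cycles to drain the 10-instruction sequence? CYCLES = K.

CYCLES = 8

0. sll+add @i0,i1  | pair
1. st @i2  | no-port MEM/MUL
2. mulh @i3  | no-port MUL/MUL
3. mul @i4  | no-port MUL/MUL
4. mulh @i5  | WAW r0
5. sub+sll @i6,i7  | pair
6. ld @i8  | no-port MEM/MEM
7. ld @i9  | tail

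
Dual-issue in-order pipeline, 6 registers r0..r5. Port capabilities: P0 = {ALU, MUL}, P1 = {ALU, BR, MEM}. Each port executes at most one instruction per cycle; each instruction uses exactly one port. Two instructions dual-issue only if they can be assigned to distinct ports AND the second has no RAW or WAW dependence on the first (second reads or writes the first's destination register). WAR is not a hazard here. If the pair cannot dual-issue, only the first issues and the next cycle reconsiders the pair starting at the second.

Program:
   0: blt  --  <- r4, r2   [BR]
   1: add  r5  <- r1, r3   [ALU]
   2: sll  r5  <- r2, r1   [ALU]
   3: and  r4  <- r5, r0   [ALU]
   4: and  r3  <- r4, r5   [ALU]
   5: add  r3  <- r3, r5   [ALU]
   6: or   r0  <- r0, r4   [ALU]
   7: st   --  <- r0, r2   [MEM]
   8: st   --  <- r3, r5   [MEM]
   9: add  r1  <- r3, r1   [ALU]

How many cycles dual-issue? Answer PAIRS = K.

PAIRS = 3

0. blt.BR;add.ALU @i0+i1  | 2-wide
1. sll.ALU @i2  | RAW r5
2. and.ALU @i3  | RAW r4
3. and.ALU @i4  | RAW+WAW r3
4. add.ALU;or.ALU @i5+i6  | 2-wide
5. st.MEM @i7  | no-port MEM/MEM
6. st.MEM;add.ALU @i8+i9  | 2-wide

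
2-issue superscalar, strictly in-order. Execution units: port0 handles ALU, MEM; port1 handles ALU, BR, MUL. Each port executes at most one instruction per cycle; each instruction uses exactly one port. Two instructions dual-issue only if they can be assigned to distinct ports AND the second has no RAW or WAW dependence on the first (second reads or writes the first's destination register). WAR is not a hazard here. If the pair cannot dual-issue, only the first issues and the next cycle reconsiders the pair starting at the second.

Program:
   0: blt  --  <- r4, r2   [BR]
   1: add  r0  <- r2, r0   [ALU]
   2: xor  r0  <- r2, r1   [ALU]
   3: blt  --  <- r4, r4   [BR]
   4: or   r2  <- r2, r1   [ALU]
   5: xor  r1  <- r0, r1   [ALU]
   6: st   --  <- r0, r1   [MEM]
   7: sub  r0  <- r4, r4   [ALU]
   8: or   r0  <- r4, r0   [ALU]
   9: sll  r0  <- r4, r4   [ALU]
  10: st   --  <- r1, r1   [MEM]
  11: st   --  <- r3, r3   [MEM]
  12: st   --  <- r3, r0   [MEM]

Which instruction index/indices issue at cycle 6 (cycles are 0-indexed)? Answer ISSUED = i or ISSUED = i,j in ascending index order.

0. blt.BR;add.ALU @i0,i1  | 2-wide
1. xor.ALU;blt.BR @i2,i3  | 2-wide
2. or.ALU;xor.ALU @i4,i5  | 2-wide
3. st.MEM;sub.ALU @i6,i7  | 2-wide
4. or.ALU @i8  | WAW r0
5. sll.ALU;st.MEM @i9,i10  | 2-wide
6. st.MEM @i11  | no-port MEM/MEM
7. st.MEM @i12  | tail

ISSUED = 11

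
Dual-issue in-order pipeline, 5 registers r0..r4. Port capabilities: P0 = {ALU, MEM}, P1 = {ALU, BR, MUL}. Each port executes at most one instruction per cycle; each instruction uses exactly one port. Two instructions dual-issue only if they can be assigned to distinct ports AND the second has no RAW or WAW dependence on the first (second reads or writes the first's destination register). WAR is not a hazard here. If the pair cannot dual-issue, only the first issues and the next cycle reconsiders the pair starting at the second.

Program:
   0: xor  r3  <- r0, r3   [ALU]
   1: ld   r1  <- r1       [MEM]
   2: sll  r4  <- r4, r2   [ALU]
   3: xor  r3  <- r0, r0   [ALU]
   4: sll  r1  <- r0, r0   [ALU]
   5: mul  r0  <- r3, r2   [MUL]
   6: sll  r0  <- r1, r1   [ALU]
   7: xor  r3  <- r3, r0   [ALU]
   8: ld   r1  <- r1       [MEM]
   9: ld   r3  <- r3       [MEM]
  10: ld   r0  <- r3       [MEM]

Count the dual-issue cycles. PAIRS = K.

PAIRS = 4

  cy0 -> i0&i1 (xor;ld) 2-wide
  cy1 -> i2&i3 (sll;xor) 2-wide
  cy2 -> i4&i5 (sll;mul) 2-wide
  cy3 -> i6 (sll) RAW r0
  cy4 -> i7&i8 (xor;ld) 2-wide
  cy5 -> i9 (ld) no-port MEM/MEM
  cy6 -> i10 (ld) tail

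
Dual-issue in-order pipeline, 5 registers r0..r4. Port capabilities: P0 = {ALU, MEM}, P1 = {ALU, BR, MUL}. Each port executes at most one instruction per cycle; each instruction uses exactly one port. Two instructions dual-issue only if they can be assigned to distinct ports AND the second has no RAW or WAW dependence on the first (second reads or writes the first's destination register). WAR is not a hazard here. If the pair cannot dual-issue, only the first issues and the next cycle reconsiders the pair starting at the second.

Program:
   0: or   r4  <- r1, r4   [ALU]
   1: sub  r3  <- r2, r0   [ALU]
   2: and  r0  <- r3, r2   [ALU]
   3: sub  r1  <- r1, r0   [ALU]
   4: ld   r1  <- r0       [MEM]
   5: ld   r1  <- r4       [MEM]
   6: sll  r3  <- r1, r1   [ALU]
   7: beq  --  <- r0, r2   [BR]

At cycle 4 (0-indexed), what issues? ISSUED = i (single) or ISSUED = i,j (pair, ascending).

#0 head=0: or;sub i0/i1 pair
#1 head=2: and i2 RAW r0
#2 head=3: sub i3 WAW r1
#3 head=4: ld i4 no-port MEM/MEM
#4 head=5: ld i5 RAW r1
#5 head=6: sll;beq i6/i7 pair

ISSUED = 5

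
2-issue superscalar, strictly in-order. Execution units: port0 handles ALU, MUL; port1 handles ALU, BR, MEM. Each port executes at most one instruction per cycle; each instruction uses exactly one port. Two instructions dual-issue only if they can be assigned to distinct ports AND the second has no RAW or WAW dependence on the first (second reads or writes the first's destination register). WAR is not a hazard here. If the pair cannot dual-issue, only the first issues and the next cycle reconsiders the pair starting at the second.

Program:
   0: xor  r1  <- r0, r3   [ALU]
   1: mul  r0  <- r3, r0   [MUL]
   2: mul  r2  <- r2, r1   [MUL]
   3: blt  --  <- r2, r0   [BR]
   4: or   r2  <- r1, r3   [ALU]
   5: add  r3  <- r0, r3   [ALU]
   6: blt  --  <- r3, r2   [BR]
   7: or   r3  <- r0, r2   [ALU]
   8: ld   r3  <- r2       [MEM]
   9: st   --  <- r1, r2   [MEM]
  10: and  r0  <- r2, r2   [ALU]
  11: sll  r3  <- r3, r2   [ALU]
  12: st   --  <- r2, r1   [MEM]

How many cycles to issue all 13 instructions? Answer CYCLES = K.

CYCLES = 8

c0: i0+i1 xor.ALU;mul.MUL  dual
c1: i2 mul.MUL  RAW r2
c2: i3+i4 blt.BR;or.ALU  dual
c3: i5 add.ALU  RAW r3
c4: i6+i7 blt.BR;or.ALU  dual
c5: i8 ld.MEM  no-port MEM/MEM
c6: i9+i10 st.MEM;and.ALU  dual
c7: i11+i12 sll.ALU;st.MEM  dual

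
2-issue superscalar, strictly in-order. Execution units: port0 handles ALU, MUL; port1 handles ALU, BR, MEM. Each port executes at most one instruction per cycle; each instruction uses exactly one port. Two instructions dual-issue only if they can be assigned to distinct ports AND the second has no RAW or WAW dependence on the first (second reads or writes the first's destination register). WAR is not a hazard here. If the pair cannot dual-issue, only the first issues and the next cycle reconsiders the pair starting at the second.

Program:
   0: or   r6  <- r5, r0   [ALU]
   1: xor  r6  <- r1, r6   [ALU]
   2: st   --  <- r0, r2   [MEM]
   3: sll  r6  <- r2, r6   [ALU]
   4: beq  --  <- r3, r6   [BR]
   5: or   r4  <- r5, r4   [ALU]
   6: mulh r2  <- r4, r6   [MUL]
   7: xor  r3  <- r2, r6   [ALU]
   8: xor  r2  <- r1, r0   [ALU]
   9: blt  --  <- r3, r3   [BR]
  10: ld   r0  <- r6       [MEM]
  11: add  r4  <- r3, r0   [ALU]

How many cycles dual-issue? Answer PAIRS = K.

0. or.ALU @i0  | RAW+WAW r6
1. xor.ALU/st.MEM @i1&i2  | pair
2. sll.ALU @i3  | RAW r6
3. beq.BR/or.ALU @i4&i5  | pair
4. mulh.MUL @i6  | RAW r2
5. xor.ALU/xor.ALU @i7&i8  | pair
6. blt.BR @i9  | no-port BR/MEM
7. ld.MEM @i10  | RAW r0
8. add.ALU @i11  | tail

PAIRS = 3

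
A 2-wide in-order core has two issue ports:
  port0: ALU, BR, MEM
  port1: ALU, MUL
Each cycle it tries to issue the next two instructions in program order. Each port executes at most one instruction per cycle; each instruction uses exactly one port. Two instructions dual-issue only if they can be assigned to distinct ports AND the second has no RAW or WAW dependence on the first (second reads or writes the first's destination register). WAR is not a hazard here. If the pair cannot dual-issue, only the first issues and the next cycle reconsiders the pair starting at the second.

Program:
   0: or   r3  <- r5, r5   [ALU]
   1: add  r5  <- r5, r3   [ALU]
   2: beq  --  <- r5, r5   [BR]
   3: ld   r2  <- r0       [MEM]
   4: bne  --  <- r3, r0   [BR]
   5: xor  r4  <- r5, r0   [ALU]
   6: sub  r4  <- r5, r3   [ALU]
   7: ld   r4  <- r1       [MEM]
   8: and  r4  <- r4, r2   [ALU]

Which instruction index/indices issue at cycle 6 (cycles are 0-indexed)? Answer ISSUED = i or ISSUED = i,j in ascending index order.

ISSUED = 7

#0 head=0: or.ALU i0 RAW r3
#1 head=1: add.ALU i1 RAW r5
#2 head=2: beq.BR i2 no-port BR/MEM
#3 head=3: ld.MEM i3 no-port MEM/BR
#4 head=4: bne.BR;xor.ALU i4&i5 pair
#5 head=6: sub.ALU i6 WAW r4
#6 head=7: ld.MEM i7 RAW+WAW r4
#7 head=8: and.ALU i8 tail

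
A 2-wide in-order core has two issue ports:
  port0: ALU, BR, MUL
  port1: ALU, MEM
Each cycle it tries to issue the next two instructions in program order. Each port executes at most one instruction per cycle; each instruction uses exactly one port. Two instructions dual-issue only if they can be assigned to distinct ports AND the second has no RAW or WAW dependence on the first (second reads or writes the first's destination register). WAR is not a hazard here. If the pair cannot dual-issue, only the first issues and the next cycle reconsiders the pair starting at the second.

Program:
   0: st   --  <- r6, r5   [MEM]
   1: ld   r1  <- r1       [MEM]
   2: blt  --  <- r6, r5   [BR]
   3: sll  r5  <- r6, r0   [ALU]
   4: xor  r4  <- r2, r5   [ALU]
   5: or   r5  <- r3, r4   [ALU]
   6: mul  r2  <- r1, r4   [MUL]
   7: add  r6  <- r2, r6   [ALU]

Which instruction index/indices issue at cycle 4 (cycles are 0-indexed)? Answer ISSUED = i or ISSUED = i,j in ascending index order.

ISSUED = 5,6

  cy0 -> i0 (st.MEM) no-port MEM/MEM
  cy1 -> i1,i2 (ld.MEM;blt.BR) dual
  cy2 -> i3 (sll.ALU) RAW r5
  cy3 -> i4 (xor.ALU) RAW r4
  cy4 -> i5,i6 (or.ALU;mul.MUL) dual
  cy5 -> i7 (add.ALU) tail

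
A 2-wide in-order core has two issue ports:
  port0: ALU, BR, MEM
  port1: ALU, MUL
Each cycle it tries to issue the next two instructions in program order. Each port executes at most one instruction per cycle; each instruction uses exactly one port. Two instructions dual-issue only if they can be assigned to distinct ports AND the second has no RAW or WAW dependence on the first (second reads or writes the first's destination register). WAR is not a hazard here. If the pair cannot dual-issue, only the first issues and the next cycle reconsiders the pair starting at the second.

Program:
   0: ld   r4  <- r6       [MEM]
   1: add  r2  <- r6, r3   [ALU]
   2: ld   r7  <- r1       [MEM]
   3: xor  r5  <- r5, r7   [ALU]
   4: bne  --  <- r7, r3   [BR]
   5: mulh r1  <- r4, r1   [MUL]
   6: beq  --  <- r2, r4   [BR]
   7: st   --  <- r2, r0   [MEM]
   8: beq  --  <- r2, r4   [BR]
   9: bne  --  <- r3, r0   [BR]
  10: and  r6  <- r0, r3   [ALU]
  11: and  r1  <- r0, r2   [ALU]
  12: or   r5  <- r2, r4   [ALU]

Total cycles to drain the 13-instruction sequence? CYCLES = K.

t=0 i0&i1:ld/add ; 2-wide
t=1 i2:ld ; RAW r7
t=2 i3&i4:xor/bne ; 2-wide
t=3 i5&i6:mulh/beq ; 2-wide
t=4 i7:st ; no-port MEM/BR
t=5 i8:beq ; no-port BR/BR
t=6 i9&i10:bne/and ; 2-wide
t=7 i11&i12:and/or ; 2-wide

CYCLES = 8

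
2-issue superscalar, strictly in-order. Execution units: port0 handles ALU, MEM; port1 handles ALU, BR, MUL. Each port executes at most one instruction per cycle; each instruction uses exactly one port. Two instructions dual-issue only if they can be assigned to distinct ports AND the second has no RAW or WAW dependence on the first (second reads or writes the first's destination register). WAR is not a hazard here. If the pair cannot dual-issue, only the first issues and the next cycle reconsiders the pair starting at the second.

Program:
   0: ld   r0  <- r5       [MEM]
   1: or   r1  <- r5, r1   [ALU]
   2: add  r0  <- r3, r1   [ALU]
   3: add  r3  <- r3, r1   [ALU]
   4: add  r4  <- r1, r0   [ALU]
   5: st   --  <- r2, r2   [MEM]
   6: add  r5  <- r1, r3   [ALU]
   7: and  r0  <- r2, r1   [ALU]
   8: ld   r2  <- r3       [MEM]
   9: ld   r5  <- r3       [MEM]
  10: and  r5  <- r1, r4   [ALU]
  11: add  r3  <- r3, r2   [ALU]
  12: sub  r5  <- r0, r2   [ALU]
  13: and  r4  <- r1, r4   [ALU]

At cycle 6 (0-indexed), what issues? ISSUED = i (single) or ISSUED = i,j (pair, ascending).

[0] i0,i1  ld;or  -- pair
[1] i2,i3  add;add  -- pair
[2] i4,i5  add;st  -- pair
[3] i6,i7  add;and  -- pair
[4] i8  ld  -- no-port MEM/MEM
[5] i9  ld  -- WAW r5
[6] i10,i11  and;add  -- pair
[7] i12,i13  sub;and  -- pair

ISSUED = 10,11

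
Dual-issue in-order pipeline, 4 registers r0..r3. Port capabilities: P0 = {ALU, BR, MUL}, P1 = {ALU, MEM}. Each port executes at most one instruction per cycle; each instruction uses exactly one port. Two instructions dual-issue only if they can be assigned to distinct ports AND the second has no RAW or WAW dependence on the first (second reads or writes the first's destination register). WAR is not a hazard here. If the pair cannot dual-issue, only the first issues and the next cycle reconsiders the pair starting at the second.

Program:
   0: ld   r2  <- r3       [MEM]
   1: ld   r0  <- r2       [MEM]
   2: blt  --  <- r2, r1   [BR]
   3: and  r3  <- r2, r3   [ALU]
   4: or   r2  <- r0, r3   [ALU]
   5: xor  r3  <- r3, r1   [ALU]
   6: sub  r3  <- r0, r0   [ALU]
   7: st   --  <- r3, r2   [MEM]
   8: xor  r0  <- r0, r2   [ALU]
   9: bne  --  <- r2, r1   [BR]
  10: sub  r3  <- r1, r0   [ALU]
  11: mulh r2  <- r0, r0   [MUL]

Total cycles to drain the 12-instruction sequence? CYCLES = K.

CYCLES = 8

[0] i0  ld  -- no-port MEM/MEM
[1] i1+i2  ld/blt  -- pair
[2] i3  and  -- RAW r3
[3] i4+i5  or/xor  -- pair
[4] i6  sub  -- RAW r3
[5] i7+i8  st/xor  -- pair
[6] i9+i10  bne/sub  -- pair
[7] i11  mulh  -- tail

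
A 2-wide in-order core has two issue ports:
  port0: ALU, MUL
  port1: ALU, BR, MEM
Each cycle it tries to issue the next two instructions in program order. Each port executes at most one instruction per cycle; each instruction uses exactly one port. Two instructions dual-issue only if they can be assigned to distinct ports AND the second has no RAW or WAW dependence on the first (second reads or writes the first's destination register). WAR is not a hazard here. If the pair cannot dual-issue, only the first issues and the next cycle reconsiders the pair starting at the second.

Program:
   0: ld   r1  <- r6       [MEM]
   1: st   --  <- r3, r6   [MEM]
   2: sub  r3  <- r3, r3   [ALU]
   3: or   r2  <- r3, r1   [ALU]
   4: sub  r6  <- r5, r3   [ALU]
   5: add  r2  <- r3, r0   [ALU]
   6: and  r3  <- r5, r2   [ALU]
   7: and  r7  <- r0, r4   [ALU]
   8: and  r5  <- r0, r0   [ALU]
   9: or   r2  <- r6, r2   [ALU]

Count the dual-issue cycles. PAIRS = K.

[0] i0  ld  -- no-port MEM/MEM
[1] i1+i2  st;sub  -- dual
[2] i3+i4  or;sub  -- dual
[3] i5  add  -- RAW r2
[4] i6+i7  and;and  -- dual
[5] i8+i9  and;or  -- dual

PAIRS = 4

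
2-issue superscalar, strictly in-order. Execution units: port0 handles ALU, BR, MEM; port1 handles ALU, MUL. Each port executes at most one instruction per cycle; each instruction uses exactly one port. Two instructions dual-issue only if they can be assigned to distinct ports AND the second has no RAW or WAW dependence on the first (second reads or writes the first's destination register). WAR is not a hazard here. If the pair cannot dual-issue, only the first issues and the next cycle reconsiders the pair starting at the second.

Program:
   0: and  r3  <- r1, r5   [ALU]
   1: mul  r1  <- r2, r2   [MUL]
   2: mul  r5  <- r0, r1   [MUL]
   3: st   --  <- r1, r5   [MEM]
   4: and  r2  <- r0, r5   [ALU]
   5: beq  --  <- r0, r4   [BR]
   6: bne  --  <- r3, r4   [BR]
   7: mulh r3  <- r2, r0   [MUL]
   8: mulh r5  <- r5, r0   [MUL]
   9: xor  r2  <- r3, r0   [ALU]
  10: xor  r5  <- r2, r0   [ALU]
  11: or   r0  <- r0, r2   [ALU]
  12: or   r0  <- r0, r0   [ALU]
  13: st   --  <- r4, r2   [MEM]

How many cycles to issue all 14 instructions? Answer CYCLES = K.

0. and.ALU/mul.MUL @i0/i1  | pair
1. mul.MUL @i2  | RAW r5
2. st.MEM/and.ALU @i3/i4  | pair
3. beq.BR @i5  | no-port BR/BR
4. bne.BR/mulh.MUL @i6/i7  | pair
5. mulh.MUL/xor.ALU @i8/i9  | pair
6. xor.ALU/or.ALU @i10/i11  | pair
7. or.ALU/st.MEM @i12/i13  | pair

CYCLES = 8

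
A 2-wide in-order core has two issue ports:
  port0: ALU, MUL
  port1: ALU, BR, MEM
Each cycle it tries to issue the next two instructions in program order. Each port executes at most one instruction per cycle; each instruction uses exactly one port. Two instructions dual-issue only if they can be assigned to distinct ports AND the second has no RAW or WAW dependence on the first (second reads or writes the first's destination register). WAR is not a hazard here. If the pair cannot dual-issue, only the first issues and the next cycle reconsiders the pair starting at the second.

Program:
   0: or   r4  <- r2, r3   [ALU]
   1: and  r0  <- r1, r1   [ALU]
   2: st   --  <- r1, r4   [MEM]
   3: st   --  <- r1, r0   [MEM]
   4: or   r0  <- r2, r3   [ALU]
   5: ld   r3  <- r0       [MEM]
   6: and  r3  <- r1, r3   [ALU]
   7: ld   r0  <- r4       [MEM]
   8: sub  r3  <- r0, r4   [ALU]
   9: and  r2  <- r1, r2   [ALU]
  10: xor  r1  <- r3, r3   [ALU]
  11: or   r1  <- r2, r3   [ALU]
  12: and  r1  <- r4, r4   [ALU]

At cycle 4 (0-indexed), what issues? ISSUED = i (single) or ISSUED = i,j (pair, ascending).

t=0 i0&i1:or.ALU and.ALU ; 2-wide
t=1 i2:st.MEM ; no-port MEM/MEM
t=2 i3&i4:st.MEM or.ALU ; 2-wide
t=3 i5:ld.MEM ; RAW+WAW r3
t=4 i6&i7:and.ALU ld.MEM ; 2-wide
t=5 i8&i9:sub.ALU and.ALU ; 2-wide
t=6 i10:xor.ALU ; WAW r1
t=7 i11:or.ALU ; WAW r1
t=8 i12:and.ALU ; tail

ISSUED = 6,7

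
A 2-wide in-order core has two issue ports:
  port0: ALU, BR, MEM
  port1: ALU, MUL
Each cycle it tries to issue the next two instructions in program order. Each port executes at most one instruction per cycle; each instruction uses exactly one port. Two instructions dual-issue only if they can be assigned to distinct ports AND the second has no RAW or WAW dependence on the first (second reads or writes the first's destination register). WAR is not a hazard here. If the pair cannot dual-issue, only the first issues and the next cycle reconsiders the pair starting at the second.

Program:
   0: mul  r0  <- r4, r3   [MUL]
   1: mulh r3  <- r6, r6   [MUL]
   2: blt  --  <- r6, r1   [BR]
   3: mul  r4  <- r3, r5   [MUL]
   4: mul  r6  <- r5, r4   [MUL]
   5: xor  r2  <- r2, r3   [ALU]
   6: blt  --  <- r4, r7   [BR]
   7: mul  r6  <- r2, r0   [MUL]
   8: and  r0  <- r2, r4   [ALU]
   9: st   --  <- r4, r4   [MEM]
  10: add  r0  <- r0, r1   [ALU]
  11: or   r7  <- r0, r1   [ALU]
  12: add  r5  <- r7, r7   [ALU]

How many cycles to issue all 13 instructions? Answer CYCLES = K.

CYCLES = 9

[0] i0  mul  -- no-port MUL/MUL
[1] i1,i2  mulh+blt  -- dual
[2] i3  mul  -- no-port MUL/MUL
[3] i4,i5  mul+xor  -- dual
[4] i6,i7  blt+mul  -- dual
[5] i8,i9  and+st  -- dual
[6] i10  add  -- RAW r0
[7] i11  or  -- RAW r7
[8] i12  add  -- tail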